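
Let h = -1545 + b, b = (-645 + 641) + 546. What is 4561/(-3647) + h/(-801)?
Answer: 4580/2921247 ≈ 0.0015678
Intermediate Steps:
b = 542 (b = -4 + 546 = 542)
h = -1003 (h = -1545 + 542 = -1003)
4561/(-3647) + h/(-801) = 4561/(-3647) - 1003/(-801) = 4561*(-1/3647) - 1003*(-1/801) = -4561/3647 + 1003/801 = 4580/2921247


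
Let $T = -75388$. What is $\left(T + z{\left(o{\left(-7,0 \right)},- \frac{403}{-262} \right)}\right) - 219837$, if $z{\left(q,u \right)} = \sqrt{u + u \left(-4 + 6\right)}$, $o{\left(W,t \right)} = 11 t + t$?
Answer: $-295225 + \frac{\sqrt{316758}}{262} \approx -2.9522 \cdot 10^{5}$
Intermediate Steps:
$o{\left(W,t \right)} = 12 t$
$z{\left(q,u \right)} = \sqrt{3} \sqrt{u}$ ($z{\left(q,u \right)} = \sqrt{u + u 2} = \sqrt{u + 2 u} = \sqrt{3 u} = \sqrt{3} \sqrt{u}$)
$\left(T + z{\left(o{\left(-7,0 \right)},- \frac{403}{-262} \right)}\right) - 219837 = \left(-75388 + \sqrt{3} \sqrt{- \frac{403}{-262}}\right) - 219837 = \left(-75388 + \sqrt{3} \sqrt{\left(-403\right) \left(- \frac{1}{262}\right)}\right) - 219837 = \left(-75388 + \sqrt{3} \sqrt{\frac{403}{262}}\right) - 219837 = \left(-75388 + \sqrt{3} \frac{\sqrt{105586}}{262}\right) - 219837 = \left(-75388 + \frac{\sqrt{316758}}{262}\right) - 219837 = -295225 + \frac{\sqrt{316758}}{262}$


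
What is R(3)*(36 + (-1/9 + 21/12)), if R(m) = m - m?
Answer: 0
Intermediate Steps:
R(m) = 0
R(3)*(36 + (-1/9 + 21/12)) = 0*(36 + (-1/9 + 21/12)) = 0*(36 + (-1*⅑ + 21*(1/12))) = 0*(36 + (-⅑ + 7/4)) = 0*(36 + 59/36) = 0*(1355/36) = 0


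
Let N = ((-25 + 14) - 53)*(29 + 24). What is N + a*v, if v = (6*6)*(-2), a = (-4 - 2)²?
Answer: -5984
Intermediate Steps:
a = 36 (a = (-6)² = 36)
v = -72 (v = 36*(-2) = -72)
N = -3392 (N = (-11 - 53)*53 = -64*53 = -3392)
N + a*v = -3392 + 36*(-72) = -3392 - 2592 = -5984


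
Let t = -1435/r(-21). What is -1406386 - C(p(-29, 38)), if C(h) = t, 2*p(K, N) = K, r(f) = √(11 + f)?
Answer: -1406386 - 287*I*√10/2 ≈ -1.4064e+6 - 453.79*I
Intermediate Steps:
p(K, N) = K/2
t = 287*I*√10/2 (t = -1435/√(11 - 21) = -1435*(-I*√10/10) = -(-287)*I*√10/2 = 287*I*√10/2 ≈ 453.79*I)
C(h) = 287*I*√10/2
-1406386 - C(p(-29, 38)) = -1406386 - 287*I*√10/2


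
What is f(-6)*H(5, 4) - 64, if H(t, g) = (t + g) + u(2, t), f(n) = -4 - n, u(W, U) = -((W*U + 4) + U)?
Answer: -84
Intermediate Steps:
u(W, U) = -4 - U - U*W (u(W, U) = -((U*W + 4) + U) = -((4 + U*W) + U) = -(4 + U + U*W) = -4 - U - U*W)
H(t, g) = -4 + g - 2*t (H(t, g) = (t + g) + (-4 - t - 1*t*2) = (g + t) + (-4 - t - 2*t) = (g + t) + (-4 - 3*t) = -4 + g - 2*t)
f(-6)*H(5, 4) - 64 = (-4 - 1*(-6))*(-4 + 4 - 2*5) - 64 = (-4 + 6)*(-4 + 4 - 10) - 64 = 2*(-10) - 64 = -20 - 64 = -84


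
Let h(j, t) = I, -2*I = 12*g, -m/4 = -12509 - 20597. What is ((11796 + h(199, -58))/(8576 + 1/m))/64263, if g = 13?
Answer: 5561808/261582247825 ≈ 2.1262e-5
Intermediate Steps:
m = 132424 (m = -4*(-12509 - 20597) = -4*(-33106) = 132424)
I = -78 (I = -6*13 = -1/2*156 = -78)
h(j, t) = -78
((11796 + h(199, -58))/(8576 + 1/m))/64263 = ((11796 - 78)/(8576 + 1/132424))/64263 = (11718/(8576 + 1/132424))*(1/64263) = (11718/(1135668225/132424))*(1/64263) = (11718*(132424/1135668225))*(1/64263) = (517248144/378556075)*(1/64263) = 5561808/261582247825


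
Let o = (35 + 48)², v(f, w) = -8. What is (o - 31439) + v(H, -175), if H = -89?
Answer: -24558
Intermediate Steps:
o = 6889 (o = 83² = 6889)
(o - 31439) + v(H, -175) = (6889 - 31439) - 8 = -24550 - 8 = -24558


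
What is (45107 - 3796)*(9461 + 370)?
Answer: 406128441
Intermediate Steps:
(45107 - 3796)*(9461 + 370) = 41311*9831 = 406128441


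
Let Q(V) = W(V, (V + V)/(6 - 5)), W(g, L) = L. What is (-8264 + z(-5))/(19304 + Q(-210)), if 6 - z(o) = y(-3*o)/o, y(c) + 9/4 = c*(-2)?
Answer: -165289/377680 ≈ -0.43764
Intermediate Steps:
Q(V) = 2*V (Q(V) = (V + V)/(6 - 5) = (2*V)/1 = (2*V)*1 = 2*V)
y(c) = -9/4 - 2*c (y(c) = -9/4 + c*(-2) = -9/4 - 2*c)
z(o) = 6 - (-9/4 + 6*o)/o (z(o) = 6 - (-9/4 - (-6)*o)/o = 6 - (-9/4 + 6*o)/o)
(-8264 + z(-5))/(19304 + Q(-210)) = (-8264 + (9/4)/(-5))/(19304 + 2*(-210)) = (-8264 + (9/4)*(-⅕))/(19304 - 420) = (-8264 - 9/20)/18884 = -165289/20*1/18884 = -165289/377680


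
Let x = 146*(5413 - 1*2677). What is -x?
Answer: -399456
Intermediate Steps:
x = 399456 (x = 146*(5413 - 2677) = 146*2736 = 399456)
-x = -1*399456 = -399456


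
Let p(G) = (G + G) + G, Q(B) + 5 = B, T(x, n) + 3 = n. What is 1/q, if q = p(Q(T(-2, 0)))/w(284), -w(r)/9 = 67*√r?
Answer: 201*√71/4 ≈ 423.41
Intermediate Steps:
T(x, n) = -3 + n
w(r) = -603*√r
Q(B) = -5 + B
p(G) = 3*G (p(G) = 2*G + G = 3*G)
q = 4*√71/14271 (q = (3*(-5 + (-3 + 0)))/((-1206*√71)) = (3*(-5 - 3))/((-1206*√71)) = (3*(-8))/((-1206*√71)) = -(-4)*√71/14271 = 4*√71/14271 ≈ 0.0023618)
1/q = 1/(4*√71/14271) = 201*√71/4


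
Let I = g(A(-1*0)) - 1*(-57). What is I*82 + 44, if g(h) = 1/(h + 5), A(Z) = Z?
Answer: 23672/5 ≈ 4734.4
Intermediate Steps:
g(h) = 1/(5 + h)
I = 286/5 (I = 1/(5 - 1*0) - 1*(-57) = 1/(5 + 0) + 57 = 1/5 + 57 = ⅕ + 57 = 286/5 ≈ 57.200)
I*82 + 44 = (286/5)*82 + 44 = 23452/5 + 44 = 23672/5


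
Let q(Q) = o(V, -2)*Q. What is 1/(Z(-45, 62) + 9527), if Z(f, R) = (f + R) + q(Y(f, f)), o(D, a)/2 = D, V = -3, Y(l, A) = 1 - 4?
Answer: 1/9562 ≈ 0.00010458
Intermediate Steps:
Y(l, A) = -3
o(D, a) = 2*D
q(Q) = -6*Q (q(Q) = (2*(-3))*Q = -6*Q)
Z(f, R) = 18 + R + f (Z(f, R) = (f + R) - 6*(-3) = (R + f) + 18 = 18 + R + f)
1/(Z(-45, 62) + 9527) = 1/((18 + 62 - 45) + 9527) = 1/(35 + 9527) = 1/9562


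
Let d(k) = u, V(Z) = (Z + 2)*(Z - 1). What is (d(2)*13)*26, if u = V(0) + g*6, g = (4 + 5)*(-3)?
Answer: -55432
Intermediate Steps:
V(Z) = (-1 + Z)*(2 + Z) (V(Z) = (2 + Z)*(-1 + Z) = (-1 + Z)*(2 + Z))
g = -27 (g = 9*(-3) = -27)
u = -164 (u = (-2 + 0 + 0**2) - 27*6 = (-2 + 0 + 0) - 162 = -2 - 162 = -164)
d(k) = -164
(d(2)*13)*26 = -164*13*26 = -2132*26 = -55432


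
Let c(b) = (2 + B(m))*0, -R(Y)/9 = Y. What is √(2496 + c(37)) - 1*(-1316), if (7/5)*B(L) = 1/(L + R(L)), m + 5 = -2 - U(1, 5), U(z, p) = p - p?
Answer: 1316 + 8*√39 ≈ 1366.0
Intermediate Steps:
U(z, p) = 0
R(Y) = -9*Y
m = -7 (m = -5 + (-2 - 1*0) = -5 + (-2 + 0) = -5 - 2 = -7)
B(L) = -5/(56*L) (B(L) = 5/(7*(L - 9*L)) = 5/(7*((-8*L))) = 5*(-1/(8*L))/7 = -5/(56*L))
c(b) = 0 (c(b) = (2 - 5/56/(-7))*0 = (2 - 5/56*(-⅐))*0 = (2 + 5/392)*0 = (789/392)*0 = 0)
√(2496 + c(37)) - 1*(-1316) = √(2496 + 0) - 1*(-1316) = √2496 + 1316 = 8*√39 + 1316 = 1316 + 8*√39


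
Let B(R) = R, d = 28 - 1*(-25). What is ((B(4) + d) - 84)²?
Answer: 729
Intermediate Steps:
d = 53 (d = 28 + 25 = 53)
((B(4) + d) - 84)² = ((4 + 53) - 84)² = (57 - 84)² = (-27)² = 729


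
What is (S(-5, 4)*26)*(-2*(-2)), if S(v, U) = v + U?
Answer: -104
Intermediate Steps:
S(v, U) = U + v
(S(-5, 4)*26)*(-2*(-2)) = ((4 - 5)*26)*(-2*(-2)) = -1*26*4 = -26*4 = -104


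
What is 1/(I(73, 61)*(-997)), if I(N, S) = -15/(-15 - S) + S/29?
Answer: -2204/5055787 ≈ -0.00043594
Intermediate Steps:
I(N, S) = -15/(-15 - S) + S/29 (I(N, S) = -15/(-15 - S) + S*(1/29) = -15/(-15 - S) + S/29)
1/(I(73, 61)*(-997)) = 1/(((435 + 61² + 15*61)/(29*(15 + 61)))*(-997)) = 1/(((1/29)*(435 + 3721 + 915)/76)*(-997)) = 1/(((1/29)*(1/76)*5071)*(-997)) = 1/((5071/2204)*(-997)) = 1/(-5055787/2204) = -2204/5055787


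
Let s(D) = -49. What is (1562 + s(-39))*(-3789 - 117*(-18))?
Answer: -2546379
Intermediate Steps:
(1562 + s(-39))*(-3789 - 117*(-18)) = (1562 - 49)*(-3789 - 117*(-18)) = 1513*(-3789 + 2106) = 1513*(-1683) = -2546379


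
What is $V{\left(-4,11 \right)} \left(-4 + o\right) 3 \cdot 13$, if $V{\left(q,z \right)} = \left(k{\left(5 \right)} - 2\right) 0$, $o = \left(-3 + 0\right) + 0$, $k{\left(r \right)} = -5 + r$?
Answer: $0$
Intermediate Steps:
$o = -3$ ($o = -3 + 0 = -3$)
$V{\left(q,z \right)} = 0$ ($V{\left(q,z \right)} = \left(\left(-5 + 5\right) - 2\right) 0 = \left(0 - 2\right) 0 = \left(-2\right) 0 = 0$)
$V{\left(-4,11 \right)} \left(-4 + o\right) 3 \cdot 13 = 0 \left(-4 - 3\right) 3 \cdot 13 = 0 \left(\left(-7\right) 3\right) 13 = 0 \left(-21\right) 13 = 0 \cdot 13 = 0$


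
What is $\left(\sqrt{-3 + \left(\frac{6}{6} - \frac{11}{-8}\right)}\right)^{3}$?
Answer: $- \frac{5 i \sqrt{10}}{32} \approx - 0.49411 i$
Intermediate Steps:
$\left(\sqrt{-3 + \left(\frac{6}{6} - \frac{11}{-8}\right)}\right)^{3} = \left(\sqrt{-3 + \left(6 \cdot \frac{1}{6} - - \frac{11}{8}\right)}\right)^{3} = \left(\sqrt{-3 + \left(1 + \frac{11}{8}\right)}\right)^{3} = \left(\sqrt{-3 + \frac{19}{8}}\right)^{3} = \left(\sqrt{- \frac{5}{8}}\right)^{3} = \left(\frac{i \sqrt{10}}{4}\right)^{3} = - \frac{5 i \sqrt{10}}{32}$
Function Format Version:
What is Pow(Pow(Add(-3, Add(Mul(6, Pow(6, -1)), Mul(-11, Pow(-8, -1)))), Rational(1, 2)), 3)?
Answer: Mul(Rational(-5, 32), I, Pow(10, Rational(1, 2))) ≈ Mul(-0.49411, I)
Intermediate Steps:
Pow(Pow(Add(-3, Add(Mul(6, Pow(6, -1)), Mul(-11, Pow(-8, -1)))), Rational(1, 2)), 3) = Pow(Pow(Add(-3, Add(Mul(6, Rational(1, 6)), Mul(-11, Rational(-1, 8)))), Rational(1, 2)), 3) = Pow(Pow(Add(-3, Add(1, Rational(11, 8))), Rational(1, 2)), 3) = Pow(Pow(Add(-3, Rational(19, 8)), Rational(1, 2)), 3) = Pow(Pow(Rational(-5, 8), Rational(1, 2)), 3) = Pow(Mul(Rational(1, 4), I, Pow(10, Rational(1, 2))), 3) = Mul(Rational(-5, 32), I, Pow(10, Rational(1, 2)))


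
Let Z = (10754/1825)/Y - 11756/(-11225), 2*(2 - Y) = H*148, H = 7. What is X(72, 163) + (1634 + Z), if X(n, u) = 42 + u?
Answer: 389005022581/211411650 ≈ 1840.0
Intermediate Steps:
Y = -516 (Y = 2 - 7*148/2 = 2 - ½*1036 = 2 - 518 = -516)
Z = 218998231/211411650 (Z = (10754/1825)/(-516) - 11756/(-11225) = (10754*(1/1825))*(-1/516) - 11756*(-1/11225) = (10754/1825)*(-1/516) + 11756/11225 = -5377/470850 + 11756/11225 = 218998231/211411650 ≈ 1.0359)
X(72, 163) + (1634 + Z) = (42 + 163) + (1634 + 218998231/211411650) = 205 + 345665634331/211411650 = 389005022581/211411650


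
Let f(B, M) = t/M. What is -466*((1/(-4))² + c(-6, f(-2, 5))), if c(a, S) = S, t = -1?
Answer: 2563/40 ≈ 64.075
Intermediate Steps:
f(B, M) = -1/M
-466*((1/(-4))² + c(-6, f(-2, 5))) = -466*((1/(-4))² - 1/5) = -466*((-¼)² - 1*⅕) = -466*(1/16 - ⅕) = -466*(-11/80) = 2563/40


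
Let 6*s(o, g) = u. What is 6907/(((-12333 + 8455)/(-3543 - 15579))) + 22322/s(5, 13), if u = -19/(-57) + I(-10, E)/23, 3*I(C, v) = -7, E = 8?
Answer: 4743875361/7756 ≈ 6.1164e+5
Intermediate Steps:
I(C, v) = -7/3 (I(C, v) = (1/3)*(-7) = -7/3)
u = 16/69 (u = -19/(-57) - 7/3/23 = -19*(-1/57) - 7/3*1/23 = 1/3 - 7/69 = 16/69 ≈ 0.23188)
s(o, g) = 8/207 (s(o, g) = (1/6)*(16/69) = 8/207)
6907/(((-12333 + 8455)/(-3543 - 15579))) + 22322/s(5, 13) = 6907/(((-12333 + 8455)/(-3543 - 15579))) + 22322/(8/207) = 6907/((-3878/(-19122))) + 22322*(207/8) = 6907/((-3878*(-1/19122))) + 2310327/4 = 6907/(1939/9561) + 2310327/4 = 6907*(9561/1939) + 2310327/4 = 66037827/1939 + 2310327/4 = 4743875361/7756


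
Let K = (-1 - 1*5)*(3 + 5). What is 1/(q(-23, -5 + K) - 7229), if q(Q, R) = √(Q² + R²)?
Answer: -7229/52255103 - √3338/52255103 ≈ -0.00013945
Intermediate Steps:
K = -48 (K = (-1 - 5)*8 = -6*8 = -48)
1/(q(-23, -5 + K) - 7229) = 1/(√((-23)² + (-5 - 48)²) - 7229) = 1/(√(529 + (-53)²) - 7229) = 1/(√(529 + 2809) - 7229) = 1/(√3338 - 7229) = 1/(-7229 + √3338)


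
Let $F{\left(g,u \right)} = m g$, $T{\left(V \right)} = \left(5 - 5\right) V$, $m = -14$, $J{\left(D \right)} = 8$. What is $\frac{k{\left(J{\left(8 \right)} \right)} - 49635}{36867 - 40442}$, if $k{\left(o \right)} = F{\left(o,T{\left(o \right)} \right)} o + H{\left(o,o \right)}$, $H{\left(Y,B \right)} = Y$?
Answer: $\frac{4593}{325} \approx 14.132$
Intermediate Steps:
$T{\left(V \right)} = 0$ ($T{\left(V \right)} = 0 V = 0$)
$F{\left(g,u \right)} = - 14 g$
$k{\left(o \right)} = o - 14 o^{2}$ ($k{\left(o \right)} = - 14 o o + o = - 14 o^{2} + o = o - 14 o^{2}$)
$\frac{k{\left(J{\left(8 \right)} \right)} - 49635}{36867 - 40442} = \frac{8 \left(1 - 112\right) - 49635}{36867 - 40442} = \frac{8 \left(1 - 112\right) - 49635}{-3575} = \left(8 \left(-111\right) - 49635\right) \left(- \frac{1}{3575}\right) = \left(-888 - 49635\right) \left(- \frac{1}{3575}\right) = \left(-50523\right) \left(- \frac{1}{3575}\right) = \frac{4593}{325}$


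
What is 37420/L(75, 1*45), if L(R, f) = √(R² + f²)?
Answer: 3742*√34/51 ≈ 427.83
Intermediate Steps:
37420/L(75, 1*45) = 37420/(√(75² + (1*45)²)) = 37420/(√(5625 + 45²)) = 37420/(√(5625 + 2025)) = 37420/(√7650) = 37420/((15*√34)) = 37420*(√34/510) = 3742*√34/51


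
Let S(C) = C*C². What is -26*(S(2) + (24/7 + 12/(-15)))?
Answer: -9672/35 ≈ -276.34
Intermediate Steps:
S(C) = C³
-26*(S(2) + (24/7 + 12/(-15))) = -26*(2³ + (24/7 + 12/(-15))) = -26*(8 + (24*(⅐) + 12*(-1/15))) = -26*(8 + (24/7 - ⅘)) = -26*(8 + 92/35) = -26*372/35 = -9672/35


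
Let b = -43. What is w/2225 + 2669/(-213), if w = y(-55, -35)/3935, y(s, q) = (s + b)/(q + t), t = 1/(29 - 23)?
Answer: -4883931912631/389763028875 ≈ -12.531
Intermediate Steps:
t = 1/6 ≈ 0.16667
y(s, q) = (-43 + s)/(1/6 + q) (y(s, q) = (s - 43)/(q + 1/6) = (-43 + s)/(1/6 + q))
w = 588/822415 (w = (6*(-43 - 55)/(1 + 6*(-35)))/3935 = (6*(-98)/(1 - 210))*(1/3935) = (6*(-98)/(-209))*(1/3935) = (6*(-1/209)*(-98))*(1/3935) = (588/209)*(1/3935) = 588/822415 ≈ 0.00071497)
w/2225 + 2669/(-213) = (588/822415)/2225 + 2669/(-213) = (588/822415)*(1/2225) + 2669*(-1/213) = 588/1829873375 - 2669/213 = -4883931912631/389763028875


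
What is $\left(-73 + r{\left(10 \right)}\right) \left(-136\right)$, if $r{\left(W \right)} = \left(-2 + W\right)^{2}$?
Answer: $1224$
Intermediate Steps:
$\left(-73 + r{\left(10 \right)}\right) \left(-136\right) = \left(-73 + \left(-2 + 10\right)^{2}\right) \left(-136\right) = \left(-73 + 8^{2}\right) \left(-136\right) = \left(-73 + 64\right) \left(-136\right) = \left(-9\right) \left(-136\right) = 1224$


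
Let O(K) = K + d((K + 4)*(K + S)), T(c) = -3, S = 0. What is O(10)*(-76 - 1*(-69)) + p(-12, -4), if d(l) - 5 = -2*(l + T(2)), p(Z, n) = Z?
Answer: 1801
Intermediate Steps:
d(l) = 11 - 2*l (d(l) = 5 - 2*(l - 3) = 5 - 2*(-3 + l) = 5 + (6 - 2*l) = 11 - 2*l)
O(K) = 11 + K - 2*K*(4 + K) (O(K) = K + (11 - 2*(K + 4)*(K + 0)) = K + (11 - 2*(4 + K)*K) = K + (11 - 2*K*(4 + K)) = 11 + K - 2*K*(4 + K))
O(10)*(-76 - 1*(-69)) + p(-12, -4) = (11 - 7*10 - 2*10**2)*(-76 - 1*(-69)) - 12 = (11 - 70 - 2*100)*(-76 + 69) - 12 = (11 - 70 - 200)*(-7) - 12 = -259*(-7) - 12 = 1813 - 12 = 1801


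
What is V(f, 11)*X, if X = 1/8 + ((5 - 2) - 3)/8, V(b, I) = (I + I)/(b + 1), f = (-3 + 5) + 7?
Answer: 11/40 ≈ 0.27500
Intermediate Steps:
f = 9 (f = 2 + 7 = 9)
V(b, I) = 2*I/(1 + b) (V(b, I) = (2*I)/(1 + b) = 2*I/(1 + b))
X = ⅛ (X = 1*(⅛) + (3 - 3)*(⅛) = ⅛ + 0*(⅛) = ⅛ + 0 = ⅛ ≈ 0.12500)
V(f, 11)*X = (2*11/(1 + 9))*(⅛) = (2*11/10)*(⅛) = (2*11*(⅒))*(⅛) = (11/5)*(⅛) = 11/40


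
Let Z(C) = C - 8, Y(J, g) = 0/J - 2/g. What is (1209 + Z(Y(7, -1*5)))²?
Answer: 36084049/25 ≈ 1.4434e+6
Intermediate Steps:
Y(J, g) = -2/g (Y(J, g) = 0 - 2/g = -2/g)
Z(C) = -8 + C
(1209 + Z(Y(7, -1*5)))² = (1209 + (-8 - 2/((-1*5))))² = (1209 + (-8 - 2/(-5)))² = (1209 + (-8 - 2*(-⅕)))² = (1209 + (-8 + ⅖))² = (1209 - 38/5)² = (6007/5)² = 36084049/25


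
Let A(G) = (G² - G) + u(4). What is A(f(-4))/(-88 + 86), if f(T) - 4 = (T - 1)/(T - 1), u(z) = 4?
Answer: -12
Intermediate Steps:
f(T) = 5 (f(T) = 4 + (T - 1)/(T - 1) = 4 + (-1 + T)/(-1 + T) = 4 + 1 = 5)
A(G) = 4 + G² - G (A(G) = (G² - G) + 4 = 4 + G² - G)
A(f(-4))/(-88 + 86) = (4 + 5² - 1*5)/(-88 + 86) = (4 + 25 - 5)/(-2) = 24*(-½) = -12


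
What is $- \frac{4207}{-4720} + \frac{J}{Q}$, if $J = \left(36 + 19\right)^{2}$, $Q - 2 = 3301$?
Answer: $\frac{28173721}{15590160} \approx 1.8071$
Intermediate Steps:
$Q = 3303$ ($Q = 2 + 3301 = 3303$)
$J = 3025$ ($J = 55^{2} = 3025$)
$- \frac{4207}{-4720} + \frac{J}{Q} = - \frac{4207}{-4720} + \frac{3025}{3303} = \left(-4207\right) \left(- \frac{1}{4720}\right) + 3025 \cdot \frac{1}{3303} = \frac{4207}{4720} + \frac{3025}{3303} = \frac{28173721}{15590160}$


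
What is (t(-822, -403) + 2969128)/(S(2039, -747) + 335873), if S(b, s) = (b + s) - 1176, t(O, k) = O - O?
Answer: 2969128/335989 ≈ 8.8370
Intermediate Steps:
t(O, k) = 0
S(b, s) = -1176 + b + s
(t(-822, -403) + 2969128)/(S(2039, -747) + 335873) = (0 + 2969128)/((-1176 + 2039 - 747) + 335873) = 2969128/(116 + 335873) = 2969128/335989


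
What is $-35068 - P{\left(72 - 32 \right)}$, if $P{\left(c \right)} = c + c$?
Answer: $-35148$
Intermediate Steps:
$P{\left(c \right)} = 2 c$
$-35068 - P{\left(72 - 32 \right)} = -35068 - 2 \left(72 - 32\right) = -35068 - 2 \cdot 40 = -35068 - 80 = -35148$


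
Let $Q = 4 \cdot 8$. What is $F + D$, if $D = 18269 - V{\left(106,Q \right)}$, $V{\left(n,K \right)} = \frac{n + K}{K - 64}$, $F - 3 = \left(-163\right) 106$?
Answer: $\frac{15973}{16} \approx 998.31$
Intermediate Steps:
$Q = 32$
$F = -17275$ ($F = 3 - 17278 = -17275$)
$V{\left(n,K \right)} = \frac{K + n}{-64 + K}$
$D = \frac{292373}{16}$ ($D = 18269 - \frac{32 + 106}{-64 + 32} = 18269 - \frac{1}{-32} \cdot 138 = 18269 - \left(- \frac{1}{32}\right) 138 = 18269 - - \frac{69}{16} = 18269 + \frac{69}{16} = \frac{292373}{16} \approx 18273.0$)
$F + D = -17275 + \frac{292373}{16} = \frac{15973}{16}$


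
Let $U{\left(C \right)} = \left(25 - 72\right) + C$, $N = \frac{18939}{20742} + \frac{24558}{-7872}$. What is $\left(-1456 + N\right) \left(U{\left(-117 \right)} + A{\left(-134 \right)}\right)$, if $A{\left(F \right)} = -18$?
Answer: $\frac{601857481407}{2267792} \approx 2.6539 \cdot 10^{5}$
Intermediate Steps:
$N = - \frac{10008173}{4535584}$ ($N = 18939 \cdot \frac{1}{20742} + 24558 \left(- \frac{1}{7872}\right) = \frac{6313}{6914} - \frac{4093}{1312} = - \frac{10008173}{4535584} \approx -2.2066$)
$U{\left(C \right)} = -47 + C$
$\left(-1456 + N\right) \left(U{\left(-117 \right)} + A{\left(-134 \right)}\right) = \left(-1456 - \frac{10008173}{4535584}\right) \left(\left(-47 - 117\right) - 18\right) = - \frac{6613818477 \left(-164 - 18\right)}{4535584} = \left(- \frac{6613818477}{4535584}\right) \left(-182\right) = \frac{601857481407}{2267792}$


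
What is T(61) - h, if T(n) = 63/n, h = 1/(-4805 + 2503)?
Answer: 145087/140422 ≈ 1.0332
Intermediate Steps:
h = -1/2302 (h = 1/(-2302) = -1/2302 ≈ -0.00043440)
T(61) - h = 63/61 - 1*(-1/2302) = 63*(1/61) + 1/2302 = 63/61 + 1/2302 = 145087/140422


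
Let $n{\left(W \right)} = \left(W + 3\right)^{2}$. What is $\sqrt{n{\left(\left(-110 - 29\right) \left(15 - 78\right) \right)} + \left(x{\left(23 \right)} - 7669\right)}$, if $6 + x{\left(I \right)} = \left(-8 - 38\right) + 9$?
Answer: $4 \sqrt{4795618} \approx 8759.6$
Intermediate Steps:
$n{\left(W \right)} = \left(3 + W\right)^{2}$
$x{\left(I \right)} = -43$ ($x{\left(I \right)} = -6 + \left(\left(-8 - 38\right) + 9\right) = -6 + \left(-46 + 9\right) = -6 - 37 = -43$)
$\sqrt{n{\left(\left(-110 - 29\right) \left(15 - 78\right) \right)} + \left(x{\left(23 \right)} - 7669\right)} = \sqrt{\left(3 + \left(-110 - 29\right) \left(15 - 78\right)\right)^{2} - 7712} = \sqrt{\left(3 - -8757\right)^{2} - 7712} = \sqrt{\left(3 + 8757\right)^{2} - 7712} = \sqrt{8760^{2} - 7712} = \sqrt{76737600 - 7712} = \sqrt{76729888} = 4 \sqrt{4795618}$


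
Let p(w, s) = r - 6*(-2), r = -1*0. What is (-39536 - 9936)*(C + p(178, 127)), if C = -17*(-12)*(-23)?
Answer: 231528960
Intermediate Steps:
r = 0
C = -4692 (C = 204*(-23) = -4692)
p(w, s) = 12 (p(w, s) = 0 - 6*(-2) = 0 + 12 = 12)
(-39536 - 9936)*(C + p(178, 127)) = (-39536 - 9936)*(-4692 + 12) = -49472*(-4680) = 231528960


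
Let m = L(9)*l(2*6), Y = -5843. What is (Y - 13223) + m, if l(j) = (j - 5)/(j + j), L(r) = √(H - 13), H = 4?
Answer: -19066 + 7*I/8 ≈ -19066.0 + 0.875*I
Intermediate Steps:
L(r) = 3*I (L(r) = √(4 - 13) = √(-9) = 3*I)
l(j) = (-5 + j)/(2*j) (l(j) = (-5 + j)/((2*j)) = (-5 + j)*(1/(2*j)) = (-5 + j)/(2*j))
m = 7*I/8 (m = (3*I)*((-5 + 2*6)/(2*((2*6)))) = (3*I)*((½)*(-5 + 12)/12) = (3*I)*((½)*(1/12)*7) = (3*I)*(7/24) = 7*I/8 ≈ 0.875*I)
(Y - 13223) + m = (-5843 - 13223) + 7*I/8 = -19066 + 7*I/8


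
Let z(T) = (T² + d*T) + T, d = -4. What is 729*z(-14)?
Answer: 173502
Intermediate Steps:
z(T) = T² - 3*T (z(T) = (T² - 4*T) + T = T² - 3*T)
729*z(-14) = 729*(-14*(-3 - 14)) = 729*(-14*(-17)) = 729*238 = 173502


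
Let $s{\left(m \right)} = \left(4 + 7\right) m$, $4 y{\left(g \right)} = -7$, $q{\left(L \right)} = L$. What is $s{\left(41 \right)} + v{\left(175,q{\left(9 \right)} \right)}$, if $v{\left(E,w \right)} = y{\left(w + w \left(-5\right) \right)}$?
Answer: $\frac{1797}{4} \approx 449.25$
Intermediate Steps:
$y{\left(g \right)} = - \frac{7}{4}$ ($y{\left(g \right)} = \frac{1}{4} \left(-7\right) = - \frac{7}{4}$)
$s{\left(m \right)} = 11 m$
$v{\left(E,w \right)} = - \frac{7}{4}$
$s{\left(41 \right)} + v{\left(175,q{\left(9 \right)} \right)} = 11 \cdot 41 - \frac{7}{4} = 451 - \frac{7}{4} = \frac{1797}{4}$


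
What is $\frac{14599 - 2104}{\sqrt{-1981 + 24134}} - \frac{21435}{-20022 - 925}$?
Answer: $\frac{21435}{20947} + \frac{12495 \sqrt{22153}}{22153} \approx 84.973$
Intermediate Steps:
$\frac{14599 - 2104}{\sqrt{-1981 + 24134}} - \frac{21435}{-20022 - 925} = \frac{12495}{\sqrt{22153}} - \frac{21435}{-20022 - 925} = 12495 \frac{\sqrt{22153}}{22153} - \frac{21435}{-20947} = \frac{12495 \sqrt{22153}}{22153} - - \frac{21435}{20947} = \frac{12495 \sqrt{22153}}{22153} + \frac{21435}{20947} = \frac{21435}{20947} + \frac{12495 \sqrt{22153}}{22153}$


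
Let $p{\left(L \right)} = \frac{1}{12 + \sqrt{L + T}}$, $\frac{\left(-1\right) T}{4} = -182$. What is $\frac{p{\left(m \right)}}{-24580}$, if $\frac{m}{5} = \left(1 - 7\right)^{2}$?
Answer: $\frac{3}{4694780} - \frac{\sqrt{227}}{9389560} \approx -9.656 \cdot 10^{-7}$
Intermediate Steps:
$T = 728$ ($T = \left(-4\right) \left(-182\right) = 728$)
$m = 180$ ($m = 5 \left(1 - 7\right)^{2} = 5 \left(-6\right)^{2} = 5 \cdot 36 = 180$)
$p{\left(L \right)} = \frac{1}{12 + \sqrt{728 + L}}$ ($p{\left(L \right)} = \frac{1}{12 + \sqrt{L + 728}} = \frac{1}{12 + \sqrt{728 + L}}$)
$\frac{p{\left(m \right)}}{-24580} = \frac{1}{\left(12 + \sqrt{728 + 180}\right) \left(-24580\right)} = \frac{1}{12 + \sqrt{908}} \left(- \frac{1}{24580}\right) = \frac{1}{12 + 2 \sqrt{227}} \left(- \frac{1}{24580}\right) = - \frac{1}{24580 \left(12 + 2 \sqrt{227}\right)}$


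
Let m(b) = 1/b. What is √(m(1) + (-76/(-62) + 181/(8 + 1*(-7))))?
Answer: 4*√11005/31 ≈ 13.536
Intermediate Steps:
√(m(1) + (-76/(-62) + 181/(8 + 1*(-7)))) = √(1/1 + (-76/(-62) + 181/(8 + 1*(-7)))) = √(1 + (-76*(-1/62) + 181/(8 - 7))) = √(1 + (38/31 + 181/1)) = √(1 + (38/31 + 181*1)) = √(1 + (38/31 + 181)) = √(1 + 5649/31) = √(5680/31) = 4*√11005/31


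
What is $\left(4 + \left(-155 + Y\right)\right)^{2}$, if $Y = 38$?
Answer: $12769$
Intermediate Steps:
$\left(4 + \left(-155 + Y\right)\right)^{2} = \left(4 + \left(-155 + 38\right)\right)^{2} = \left(4 - 117\right)^{2} = \left(-113\right)^{2} = 12769$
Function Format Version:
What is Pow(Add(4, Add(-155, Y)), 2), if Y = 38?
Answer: 12769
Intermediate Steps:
Pow(Add(4, Add(-155, Y)), 2) = Pow(Add(4, Add(-155, 38)), 2) = Pow(Add(4, -117), 2) = Pow(-113, 2) = 12769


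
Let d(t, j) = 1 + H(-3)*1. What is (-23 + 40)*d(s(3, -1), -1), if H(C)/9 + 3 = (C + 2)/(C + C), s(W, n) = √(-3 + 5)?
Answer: -833/2 ≈ -416.50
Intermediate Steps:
s(W, n) = √2
H(C) = -27 + 9*(2 + C)/(2*C) (H(C) = -27 + 9*((C + 2)/(C + C)) = -27 + 9*((2 + C)/((2*C))) = -27 + 9*((2 + C)*(1/(2*C))) = -27 + 9*((2 + C)/(2*C)) = -27 + 9*(2 + C)/(2*C))
d(t, j) = -49/2 (d(t, j) = 1 + (-45/2 + 9/(-3))*1 = 1 + (-45/2 + 9*(-⅓))*1 = 1 + (-45/2 - 3)*1 = 1 - 51/2*1 = 1 - 51/2 = -49/2)
(-23 + 40)*d(s(3, -1), -1) = (-23 + 40)*(-49/2) = 17*(-49/2) = -833/2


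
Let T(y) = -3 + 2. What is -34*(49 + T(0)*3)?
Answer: -1564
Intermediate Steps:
T(y) = -1
-34*(49 + T(0)*3) = -34*(49 - 1*3) = -34*(49 - 3) = -34*46 = -1564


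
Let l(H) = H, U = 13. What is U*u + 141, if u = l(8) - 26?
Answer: -93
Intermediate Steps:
u = -18 (u = 8 - 26 = -18)
U*u + 141 = 13*(-18) + 141 = -234 + 141 = -93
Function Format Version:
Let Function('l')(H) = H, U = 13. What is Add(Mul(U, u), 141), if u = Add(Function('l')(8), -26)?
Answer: -93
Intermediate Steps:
u = -18 (u = Add(8, -26) = -18)
Add(Mul(U, u), 141) = Add(Mul(13, -18), 141) = Add(-234, 141) = -93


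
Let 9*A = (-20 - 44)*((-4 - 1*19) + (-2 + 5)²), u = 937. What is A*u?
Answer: 839552/9 ≈ 93284.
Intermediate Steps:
A = 896/9 (A = ((-20 - 44)*((-4 - 1*19) + (-2 + 5)²))/9 = (-64*((-4 - 19) + 3²))/9 = (-64*(-23 + 9))/9 = (-64*(-14))/9 = (⅑)*896 = 896/9 ≈ 99.556)
A*u = (896/9)*937 = 839552/9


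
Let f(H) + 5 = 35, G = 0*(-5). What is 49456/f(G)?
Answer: 24728/15 ≈ 1648.5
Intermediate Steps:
G = 0
f(H) = 30 (f(H) = -5 + 35 = 30)
49456/f(G) = 49456/30 = 49456*(1/30) = 24728/15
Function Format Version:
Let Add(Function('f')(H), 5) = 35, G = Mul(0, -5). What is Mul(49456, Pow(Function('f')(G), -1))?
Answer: Rational(24728, 15) ≈ 1648.5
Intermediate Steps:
G = 0
Function('f')(H) = 30 (Function('f')(H) = Add(-5, 35) = 30)
Mul(49456, Pow(Function('f')(G), -1)) = Mul(49456, Pow(30, -1)) = Mul(49456, Rational(1, 30)) = Rational(24728, 15)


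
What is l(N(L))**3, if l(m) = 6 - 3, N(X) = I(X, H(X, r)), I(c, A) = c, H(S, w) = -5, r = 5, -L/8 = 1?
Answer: 27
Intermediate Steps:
L = -8 (L = -8*1 = -8)
N(X) = X
l(m) = 3
l(N(L))**3 = 3**3 = 27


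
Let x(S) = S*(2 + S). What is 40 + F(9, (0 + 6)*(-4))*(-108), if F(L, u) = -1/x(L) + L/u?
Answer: 1795/22 ≈ 81.591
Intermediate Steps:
F(L, u) = L/u - 1/(L*(2 + L)) (F(L, u) = -1/(L*(2 + L)) + L/u = L/u - 1/(L*(2 + L)))
40 + F(9, (0 + 6)*(-4))*(-108) = 40 + ((-(0 + 6)*(-4) + 9²*(2 + 9))/(9*(((0 + 6)*(-4)))*(2 + 9)))*(-108) = 40 + ((⅑)*(-6*(-4) + 81*11)/((6*(-4))*11))*(-108) = 40 + ((⅑)*(1/11)*(-1*(-24) + 891)/(-24))*(-108) = 40 + ((⅑)*(-1/24)*(1/11)*(24 + 891))*(-108) = 40 + ((⅑)*(-1/24)*(1/11)*915)*(-108) = 40 - 305/792*(-108) = 40 + 915/22 = 1795/22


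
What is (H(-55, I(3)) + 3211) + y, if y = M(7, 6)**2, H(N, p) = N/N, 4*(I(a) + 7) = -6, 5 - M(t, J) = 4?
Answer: 3213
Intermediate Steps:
M(t, J) = 1 (M(t, J) = 5 - 1*4 = 5 - 4 = 1)
I(a) = -17/2 (I(a) = -7 + (1/4)*(-6) = -7 - 3/2 = -17/2)
H(N, p) = 1
y = 1 (y = 1**2 = 1)
(H(-55, I(3)) + 3211) + y = (1 + 3211) + 1 = 3212 + 1 = 3213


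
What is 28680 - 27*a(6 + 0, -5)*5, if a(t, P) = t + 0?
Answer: 27870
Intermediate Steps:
a(t, P) = t
28680 - 27*a(6 + 0, -5)*5 = 28680 - 27*(6 + 0)*5 = 28680 - 27*6*5 = 28680 - 162*5 = 28680 - 810 = 27870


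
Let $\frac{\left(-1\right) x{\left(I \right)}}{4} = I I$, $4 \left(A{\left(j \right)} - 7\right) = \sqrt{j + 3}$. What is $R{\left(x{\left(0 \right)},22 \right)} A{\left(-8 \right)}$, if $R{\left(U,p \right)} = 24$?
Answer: $168 + 6 i \sqrt{5} \approx 168.0 + 13.416 i$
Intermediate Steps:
$A{\left(j \right)} = 7 + \frac{\sqrt{3 + j}}{4}$ ($A{\left(j \right)} = 7 + \frac{\sqrt{j + 3}}{4} = 7 + \frac{\sqrt{3 + j}}{4}$)
$x{\left(I \right)} = - 4 I^{2}$ ($x{\left(I \right)} = - 4 I I = - 4 I^{2}$)
$R{\left(x{\left(0 \right)},22 \right)} A{\left(-8 \right)} = 24 \left(7 + \frac{\sqrt{3 - 8}}{4}\right) = 24 \left(7 + \frac{\sqrt{-5}}{4}\right) = 24 \left(7 + \frac{i \sqrt{5}}{4}\right) = 168 + 6 i \sqrt{5}$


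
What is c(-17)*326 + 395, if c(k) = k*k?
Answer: 94609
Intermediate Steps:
c(k) = k**2
c(-17)*326 + 395 = (-17)**2*326 + 395 = 289*326 + 395 = 94214 + 395 = 94609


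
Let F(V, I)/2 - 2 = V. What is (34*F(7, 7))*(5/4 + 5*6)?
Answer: 19125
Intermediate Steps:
F(V, I) = 4 + 2*V
(34*F(7, 7))*(5/4 + 5*6) = (34*(4 + 2*7))*(5/4 + 5*6) = (34*(4 + 14))*(5*(1/4) + 30) = (34*18)*(5/4 + 30) = 612*(125/4) = 19125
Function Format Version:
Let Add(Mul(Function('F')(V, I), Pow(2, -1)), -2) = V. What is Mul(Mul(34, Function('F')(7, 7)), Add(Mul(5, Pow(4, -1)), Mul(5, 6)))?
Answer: 19125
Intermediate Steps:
Function('F')(V, I) = Add(4, Mul(2, V))
Mul(Mul(34, Function('F')(7, 7)), Add(Mul(5, Pow(4, -1)), Mul(5, 6))) = Mul(Mul(34, Add(4, Mul(2, 7))), Add(Mul(5, Pow(4, -1)), Mul(5, 6))) = Mul(Mul(34, Add(4, 14)), Add(Mul(5, Rational(1, 4)), 30)) = Mul(Mul(34, 18), Add(Rational(5, 4), 30)) = Mul(612, Rational(125, 4)) = 19125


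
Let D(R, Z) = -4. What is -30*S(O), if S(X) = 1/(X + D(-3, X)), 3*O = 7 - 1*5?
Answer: 9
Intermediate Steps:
O = ⅔ (O = (7 - 1*5)/3 = (7 - 5)/3 = (⅓)*2 = ⅔ ≈ 0.66667)
S(X) = 1/(-4 + X) (S(X) = 1/(X - 4) = 1/(-4 + X))
-30*S(O) = -30/(-4 + ⅔) = -30/(-10/3) = -30*(-3/10) = 9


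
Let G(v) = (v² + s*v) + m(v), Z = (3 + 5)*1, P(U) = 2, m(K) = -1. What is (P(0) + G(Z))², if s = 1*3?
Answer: 7921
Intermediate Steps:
s = 3
Z = 8 (Z = 8*1 = 8)
G(v) = -1 + v² + 3*v (G(v) = (v² + 3*v) - 1 = -1 + v² + 3*v)
(P(0) + G(Z))² = (2 + (-1 + 8² + 3*8))² = (2 + (-1 + 64 + 24))² = (2 + 87)² = 89² = 7921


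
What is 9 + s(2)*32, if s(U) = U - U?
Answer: 9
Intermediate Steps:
s(U) = 0
9 + s(2)*32 = 9 + 0*32 = 9 + 0 = 9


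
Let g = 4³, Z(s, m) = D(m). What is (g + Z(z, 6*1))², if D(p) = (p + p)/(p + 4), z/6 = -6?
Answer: 106276/25 ≈ 4251.0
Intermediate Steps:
z = -36 (z = 6*(-6) = -36)
D(p) = 2*p/(4 + p) (D(p) = (2*p)/(4 + p) = 2*p/(4 + p))
Z(s, m) = 2*m/(4 + m)
g = 64
(g + Z(z, 6*1))² = (64 + 2*(6*1)/(4 + 6*1))² = (64 + 2*6/(4 + 6))² = (64 + 2*6/10)² = (64 + 2*6*(⅒))² = (64 + 6/5)² = (326/5)² = 106276/25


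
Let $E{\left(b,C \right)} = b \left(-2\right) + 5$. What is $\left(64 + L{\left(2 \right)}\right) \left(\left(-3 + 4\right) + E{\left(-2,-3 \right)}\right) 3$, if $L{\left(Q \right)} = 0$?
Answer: $1920$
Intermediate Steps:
$E{\left(b,C \right)} = 5 - 2 b$ ($E{\left(b,C \right)} = - 2 b + 5 = 5 - 2 b$)
$\left(64 + L{\left(2 \right)}\right) \left(\left(-3 + 4\right) + E{\left(-2,-3 \right)}\right) 3 = \left(64 + 0\right) \left(\left(-3 + 4\right) + \left(5 - -4\right)\right) 3 = 64 \left(1 + \left(5 + 4\right)\right) 3 = 64 \left(1 + 9\right) 3 = 64 \cdot 10 \cdot 3 = 64 \cdot 30 = 1920$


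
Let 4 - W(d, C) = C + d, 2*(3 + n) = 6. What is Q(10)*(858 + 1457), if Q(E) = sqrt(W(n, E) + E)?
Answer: 4630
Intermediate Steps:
n = 0 (n = -3 + (1/2)*6 = -3 + 3 = 0)
W(d, C) = 4 - C - d (W(d, C) = 4 - (C + d) = 4 + (-C - d) = 4 - C - d)
Q(E) = 2 (Q(E) = sqrt((4 - E - 1*0) + E) = sqrt((4 - E + 0) + E) = sqrt((4 - E) + E) = sqrt(4) = 2)
Q(10)*(858 + 1457) = 2*(858 + 1457) = 2*2315 = 4630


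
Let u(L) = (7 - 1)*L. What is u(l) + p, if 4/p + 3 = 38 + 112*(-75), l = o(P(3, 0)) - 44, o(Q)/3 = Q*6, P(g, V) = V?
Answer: -2208364/8365 ≈ -264.00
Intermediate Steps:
o(Q) = 18*Q (o(Q) = 3*(Q*6) = 3*(6*Q) = 18*Q)
l = -44 (l = 18*0 - 44 = 0 - 44 = -44)
u(L) = 6*L
p = -4/8365 (p = 4/(-3 + (38 + 112*(-75))) = 4/(-3 + (38 - 8400)) = 4/(-3 - 8362) = 4/(-8365) = 4*(-1/8365) = -4/8365 ≈ -0.00047818)
u(l) + p = 6*(-44) - 4/8365 = -264 - 4/8365 = -2208364/8365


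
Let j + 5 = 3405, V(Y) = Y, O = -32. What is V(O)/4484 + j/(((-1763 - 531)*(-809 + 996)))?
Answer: -213036/14143657 ≈ -0.015062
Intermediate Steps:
j = 3400 (j = -5 + 3405 = 3400)
V(O)/4484 + j/(((-1763 - 531)*(-809 + 996))) = -32/4484 + 3400/(((-1763 - 531)*(-809 + 996))) = -32*1/4484 + 3400/((-2294*187)) = -8/1121 + 3400/(-428978) = -8/1121 + 3400*(-1/428978) = -8/1121 - 100/12617 = -213036/14143657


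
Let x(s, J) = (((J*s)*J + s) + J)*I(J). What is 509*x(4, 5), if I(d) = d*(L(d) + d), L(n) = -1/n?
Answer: 1331544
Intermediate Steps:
I(d) = d*(d - 1/d) (I(d) = d*(-1/d + d) = d*(d - 1/d))
x(s, J) = (-1 + J**2)*(J + s + s*J**2) (x(s, J) = (((J*s)*J + s) + J)*(-1 + J**2) = ((s*J**2 + s) + J)*(-1 + J**2) = ((s + s*J**2) + J)*(-1 + J**2) = (J + s + s*J**2)*(-1 + J**2) = (-1 + J**2)*(J + s + s*J**2))
509*x(4, 5) = 509*(5**3 - 1*5 - 1*4 + 4*5**4) = 509*(125 - 5 - 4 + 4*625) = 509*(125 - 5 - 4 + 2500) = 509*2616 = 1331544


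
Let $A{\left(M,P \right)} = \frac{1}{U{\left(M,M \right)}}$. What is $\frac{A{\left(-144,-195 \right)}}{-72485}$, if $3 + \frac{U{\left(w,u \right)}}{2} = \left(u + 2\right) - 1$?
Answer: $\frac{1}{21165620} \approx 4.7246 \cdot 10^{-8}$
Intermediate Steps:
$U{\left(w,u \right)} = -4 + 2 u$ ($U{\left(w,u \right)} = -6 + 2 \left(\left(u + 2\right) - 1\right) = -6 + 2 \left(\left(2 + u\right) - 1\right) = -6 + 2 \left(1 + u\right) = -6 + \left(2 + 2 u\right) = -4 + 2 u$)
$A{\left(M,P \right)} = \frac{1}{-4 + 2 M}$
$\frac{A{\left(-144,-195 \right)}}{-72485} = \frac{\frac{1}{2} \frac{1}{-2 - 144}}{-72485} = \frac{1}{2 \left(-146\right)} \left(- \frac{1}{72485}\right) = \frac{1}{2} \left(- \frac{1}{146}\right) \left(- \frac{1}{72485}\right) = \left(- \frac{1}{292}\right) \left(- \frac{1}{72485}\right) = \frac{1}{21165620}$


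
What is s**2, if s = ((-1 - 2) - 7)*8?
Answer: 6400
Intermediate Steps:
s = -80 (s = (-3 - 7)*8 = -10*8 = -80)
s**2 = (-80)**2 = 6400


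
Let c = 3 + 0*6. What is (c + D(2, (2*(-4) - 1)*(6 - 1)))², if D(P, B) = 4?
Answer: 49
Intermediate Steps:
c = 3 (c = 3 + 0 = 3)
(c + D(2, (2*(-4) - 1)*(6 - 1)))² = (3 + 4)² = 7² = 49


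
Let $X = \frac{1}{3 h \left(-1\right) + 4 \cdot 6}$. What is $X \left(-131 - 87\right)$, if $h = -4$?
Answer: $- \frac{109}{18} \approx -6.0556$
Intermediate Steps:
$X = \frac{1}{36}$ ($X = \frac{1}{3 \left(-4\right) \left(-1\right) + 4 \cdot 6} = \frac{1}{\left(-12\right) \left(-1\right) + 24} = \frac{1}{12 + 24} = \frac{1}{36} \approx 0.027778$)
$X \left(-131 - 87\right) = \frac{-131 - 87}{36} = \frac{1}{36} \left(-218\right) = - \frac{109}{18}$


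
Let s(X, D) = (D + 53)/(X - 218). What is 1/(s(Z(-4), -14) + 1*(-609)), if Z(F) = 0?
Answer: -218/132801 ≈ -0.0016416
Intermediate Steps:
s(X, D) = (53 + D)/(-218 + X)
1/(s(Z(-4), -14) + 1*(-609)) = 1/((53 - 14)/(-218 + 0) + 1*(-609)) = 1/(39/(-218) - 609) = 1/(-1/218*39 - 609) = 1/(-39/218 - 609) = 1/(-132801/218) = -218/132801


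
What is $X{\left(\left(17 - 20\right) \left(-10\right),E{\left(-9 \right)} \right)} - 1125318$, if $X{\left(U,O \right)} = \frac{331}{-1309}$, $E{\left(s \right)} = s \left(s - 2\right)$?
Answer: $- \frac{1473041593}{1309} \approx -1.1253 \cdot 10^{6}$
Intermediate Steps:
$E{\left(s \right)} = s \left(-2 + s\right)$
$X{\left(U,O \right)} = - \frac{331}{1309}$ ($X{\left(U,O \right)} = 331 \left(- \frac{1}{1309}\right) = - \frac{331}{1309}$)
$X{\left(\left(17 - 20\right) \left(-10\right),E{\left(-9 \right)} \right)} - 1125318 = - \frac{331}{1309} - 1125318 = - \frac{1473041593}{1309}$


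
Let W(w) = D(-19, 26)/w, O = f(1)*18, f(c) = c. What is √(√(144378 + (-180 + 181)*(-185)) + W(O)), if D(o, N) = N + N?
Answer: √(26 + 9*√144193)/3 ≈ 19.561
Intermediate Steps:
D(o, N) = 2*N
O = 18 (O = 1*18 = 18)
W(w) = 52/w (W(w) = (2*26)/w = 52/w)
√(√(144378 + (-180 + 181)*(-185)) + W(O)) = √(√(144378 + (-180 + 181)*(-185)) + 52/18) = √(√(144378 + 1*(-185)) + 52*(1/18)) = √(√(144378 - 185) + 26/9) = √(√144193 + 26/9) = √(26/9 + √144193)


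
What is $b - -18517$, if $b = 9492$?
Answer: $28009$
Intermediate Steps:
$b - -18517 = 9492 - -18517 = 9492 + 18517 = 28009$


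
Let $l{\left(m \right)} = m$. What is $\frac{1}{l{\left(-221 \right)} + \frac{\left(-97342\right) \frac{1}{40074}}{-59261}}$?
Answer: $- \frac{1187412657}{262418148526} \approx -0.0045249$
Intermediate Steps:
$\frac{1}{l{\left(-221 \right)} + \frac{\left(-97342\right) \frac{1}{40074}}{-59261}} = \frac{1}{-221 + \frac{\left(-97342\right) \frac{1}{40074}}{-59261}} = \frac{1}{-221 + \left(-97342\right) \frac{1}{40074} \left(- \frac{1}{59261}\right)} = \frac{1}{-221 - - \frac{48671}{1187412657}} = \frac{1}{-221 + \frac{48671}{1187412657}} = \frac{1}{- \frac{262418148526}{1187412657}} = - \frac{1187412657}{262418148526}$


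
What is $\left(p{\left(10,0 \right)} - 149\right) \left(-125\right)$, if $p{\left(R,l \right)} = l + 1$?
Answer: $18500$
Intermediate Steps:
$p{\left(R,l \right)} = 1 + l$
$\left(p{\left(10,0 \right)} - 149\right) \left(-125\right) = \left(\left(1 + 0\right) - 149\right) \left(-125\right) = \left(1 - 149\right) \left(-125\right) = \left(-148\right) \left(-125\right) = 18500$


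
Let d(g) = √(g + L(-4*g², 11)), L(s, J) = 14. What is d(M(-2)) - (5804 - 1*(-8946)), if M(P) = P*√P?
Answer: -14750 + √(14 - 2*I*√2) ≈ -14746.0 - 0.37607*I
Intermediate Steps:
M(P) = P^(3/2)
d(g) = √(14 + g) (d(g) = √(g + 14) = √(14 + g))
d(M(-2)) - (5804 - 1*(-8946)) = √(14 + (-2)^(3/2)) - (5804 - 1*(-8946)) = √(14 - 2*I*√2) - (5804 + 8946) = √(14 - 2*I*√2) - 1*14750 = √(14 - 2*I*√2) - 14750 = -14750 + √(14 - 2*I*√2)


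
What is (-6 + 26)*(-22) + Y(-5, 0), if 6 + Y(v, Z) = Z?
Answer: -446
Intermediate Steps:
Y(v, Z) = -6 + Z
(-6 + 26)*(-22) + Y(-5, 0) = (-6 + 26)*(-22) + (-6 + 0) = 20*(-22) - 6 = -440 - 6 = -446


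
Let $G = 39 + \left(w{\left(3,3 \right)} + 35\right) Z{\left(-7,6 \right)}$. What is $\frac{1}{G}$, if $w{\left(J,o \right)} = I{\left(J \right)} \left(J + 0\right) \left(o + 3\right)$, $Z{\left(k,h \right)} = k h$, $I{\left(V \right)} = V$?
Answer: $- \frac{1}{3699} \approx -0.00027034$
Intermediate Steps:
$Z{\left(k,h \right)} = h k$
$w{\left(J,o \right)} = J^{2} \left(3 + o\right)$ ($w{\left(J,o \right)} = J \left(J + 0\right) \left(o + 3\right) = J J \left(3 + o\right) = J^{2} \left(3 + o\right)$)
$G = -3699$ ($G = 39 + \left(3^{2} \left(3 + 3\right) + 35\right) 6 \left(-7\right) = 39 + \left(9 \cdot 6 + 35\right) \left(-42\right) = 39 + \left(54 + 35\right) \left(-42\right) = 39 + 89 \left(-42\right) = 39 - 3738 = -3699$)
$\frac{1}{G} = \frac{1}{-3699} = - \frac{1}{3699}$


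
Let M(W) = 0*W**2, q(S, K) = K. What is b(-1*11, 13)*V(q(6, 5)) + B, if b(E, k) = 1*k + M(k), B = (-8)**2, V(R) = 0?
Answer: 64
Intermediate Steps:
M(W) = 0
B = 64
b(E, k) = k (b(E, k) = 1*k + 0 = k + 0 = k)
b(-1*11, 13)*V(q(6, 5)) + B = 13*0 + 64 = 0 + 64 = 64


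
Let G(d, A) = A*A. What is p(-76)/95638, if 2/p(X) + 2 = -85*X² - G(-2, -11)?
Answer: -1/23483097977 ≈ -4.2584e-11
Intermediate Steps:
G(d, A) = A²
p(X) = 2/(-123 - 85*X²) (p(X) = 2/(-2 + (-85*X² - 1*(-11)²)) = 2/(-2 + (-85*X² - 1*121)) = 2/(-2 + (-85*X² - 121)) = 2/(-2 + (-121 - 85*X²)) = 2/(-123 - 85*X²))
p(-76)/95638 = -2/(123 + 85*(-76)²)/95638 = -2/(123 + 85*5776)*(1/95638) = -2/(123 + 490960)*(1/95638) = -2/491083*(1/95638) = -2*1/491083*(1/95638) = -2/491083*1/95638 = -1/23483097977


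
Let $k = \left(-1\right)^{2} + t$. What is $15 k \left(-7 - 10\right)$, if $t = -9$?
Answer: $2040$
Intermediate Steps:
$k = -8$ ($k = \left(-1\right)^{2} - 9 = 1 - 9 = -8$)
$15 k \left(-7 - 10\right) = 15 \left(-8\right) \left(-7 - 10\right) = \left(-120\right) \left(-17\right) = 2040$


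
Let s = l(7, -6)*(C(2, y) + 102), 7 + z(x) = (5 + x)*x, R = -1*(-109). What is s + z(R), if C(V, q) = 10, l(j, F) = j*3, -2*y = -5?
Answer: 14771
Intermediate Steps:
y = 5/2 (y = -1/2*(-5) = 5/2 ≈ 2.5000)
l(j, F) = 3*j
R = 109
z(x) = -7 + x*(5 + x) (z(x) = -7 + (5 + x)*x = -7 + x*(5 + x))
s = 2352 (s = (3*7)*(10 + 102) = 21*112 = 2352)
s + z(R) = 2352 + (-7 + 109**2 + 5*109) = 2352 + (-7 + 11881 + 545) = 2352 + 12419 = 14771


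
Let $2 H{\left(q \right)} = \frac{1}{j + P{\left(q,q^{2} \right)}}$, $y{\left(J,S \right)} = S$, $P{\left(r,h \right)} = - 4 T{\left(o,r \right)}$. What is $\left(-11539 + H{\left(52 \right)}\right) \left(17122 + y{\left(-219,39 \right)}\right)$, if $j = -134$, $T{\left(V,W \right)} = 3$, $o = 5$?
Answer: $- \frac{57822084629}{292} \approx -1.9802 \cdot 10^{8}$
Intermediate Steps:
$P{\left(r,h \right)} = -12$ ($P{\left(r,h \right)} = \left(-4\right) 3 = -12$)
$H{\left(q \right)} = - \frac{1}{292}$ ($H{\left(q \right)} = \frac{1}{2 \left(-134 - 12\right)} = \frac{1}{2 \left(-146\right)} = \frac{1}{2} \left(- \frac{1}{146}\right) = - \frac{1}{292}$)
$\left(-11539 + H{\left(52 \right)}\right) \left(17122 + y{\left(-219,39 \right)}\right) = \left(-11539 - \frac{1}{292}\right) \left(17122 + 39\right) = \left(- \frac{3369389}{292}\right) 17161 = - \frac{57822084629}{292}$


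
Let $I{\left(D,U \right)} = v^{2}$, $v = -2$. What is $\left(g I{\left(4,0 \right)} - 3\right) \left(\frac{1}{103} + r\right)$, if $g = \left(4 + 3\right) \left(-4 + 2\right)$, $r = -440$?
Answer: $\frac{2673821}{103} \approx 25959.0$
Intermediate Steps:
$I{\left(D,U \right)} = 4$ ($I{\left(D,U \right)} = \left(-2\right)^{2} = 4$)
$g = -14$ ($g = 7 \left(-2\right) = -14$)
$\left(g I{\left(4,0 \right)} - 3\right) \left(\frac{1}{103} + r\right) = \left(\left(-14\right) 4 - 3\right) \left(\frac{1}{103} - 440\right) = \left(-56 - 3\right) \left(\frac{1}{103} - 440\right) = \left(-59\right) \left(- \frac{45319}{103}\right) = \frac{2673821}{103}$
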